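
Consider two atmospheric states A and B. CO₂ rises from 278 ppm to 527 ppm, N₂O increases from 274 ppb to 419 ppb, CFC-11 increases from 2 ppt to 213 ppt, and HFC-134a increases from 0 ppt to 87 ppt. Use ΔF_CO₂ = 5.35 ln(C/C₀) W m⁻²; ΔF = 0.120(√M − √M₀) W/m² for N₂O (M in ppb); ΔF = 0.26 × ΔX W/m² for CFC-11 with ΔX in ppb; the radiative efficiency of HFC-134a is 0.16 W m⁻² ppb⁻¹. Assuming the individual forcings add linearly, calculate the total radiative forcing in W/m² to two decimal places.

ΔF = 3.96 W/m²

CO₂: 5.35 × ln(527/278) = 5.35 × ln(1.89568) = 5.35 × 0.63958 = 3.4218 W/m².
N₂O: 0.120 × (√419 − √274) = 0.120 × (20.4695 − 16.5529) = 0.120 × 3.9166 = 0.4700 W/m².
CFC-11: Δ = 213 − 2 = 211 ppt = 0.211 ppb; ΔF = 0.26 × 0.211 = 0.0549 W/m².
HFC-134a: Δ = 87 − 0 = 87 ppt = 0.087 ppb; ΔF = 0.16 × 0.087 = 0.0139 W/m².
Total ΔF = 3.4218 + 0.4700 + 0.0549 + 0.0139 = 3.9606 W/m².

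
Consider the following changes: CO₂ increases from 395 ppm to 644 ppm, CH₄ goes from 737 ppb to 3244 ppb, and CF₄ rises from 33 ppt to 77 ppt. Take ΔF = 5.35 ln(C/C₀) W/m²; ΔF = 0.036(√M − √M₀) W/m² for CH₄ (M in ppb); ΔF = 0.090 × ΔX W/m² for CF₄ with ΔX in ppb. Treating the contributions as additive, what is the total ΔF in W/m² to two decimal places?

CO₂: 5.35 × ln(644/395) = 5.35 × ln(1.63038) = 5.35 × 0.48881 = 2.6151 W/m².
CH₄: 0.036 × (√3244 − √737) = 0.036 × (56.9561 − 27.1477) = 0.036 × 29.8084 = 1.0731 W/m².
CF₄: Δ = 77 − 33 = 44 ppt = 0.044 ppb; ΔF = 0.090 × 0.044 = 0.0040 W/m².
Total ΔF = 2.6151 + 1.0731 + 0.0040 = 3.6922 W/m².

ΔF = 3.69 W/m²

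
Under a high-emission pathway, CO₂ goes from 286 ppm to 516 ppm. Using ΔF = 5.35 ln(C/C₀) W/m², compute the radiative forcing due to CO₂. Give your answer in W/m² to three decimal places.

ΔF = 3.157 W/m²

CO₂: 5.35 × ln(516/286) = 5.35 × ln(1.80420) = 5.35 × 0.59012 = 3.1571 W/m².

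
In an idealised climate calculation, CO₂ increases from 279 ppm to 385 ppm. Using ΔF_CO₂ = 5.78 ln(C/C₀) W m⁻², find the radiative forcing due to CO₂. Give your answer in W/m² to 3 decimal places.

CO₂: 5.78 × ln(385/279) = 5.78 × ln(1.37993) = 5.78 × 0.32203 = 1.8613 W/m².

ΔF = 1.861 W/m²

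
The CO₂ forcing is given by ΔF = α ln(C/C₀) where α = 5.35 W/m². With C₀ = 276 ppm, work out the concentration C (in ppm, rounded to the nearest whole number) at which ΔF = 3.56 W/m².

C ≈ 537 ppm

Set 5.35 ln(C/276) = 3.56, so ln(C/276) = 3.56/5.35 = 0.66542.
Then C/276 = e^0.66542 = 1.94531, giving C = 276 × 1.94531 = 536.91 ppm.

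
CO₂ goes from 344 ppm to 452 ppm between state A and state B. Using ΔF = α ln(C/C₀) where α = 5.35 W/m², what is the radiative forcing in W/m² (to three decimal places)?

CO₂: 5.35 × ln(452/344) = 5.35 × ln(1.31395) = 5.35 × 0.27304 = 1.4608 W/m².

ΔF = 1.461 W/m²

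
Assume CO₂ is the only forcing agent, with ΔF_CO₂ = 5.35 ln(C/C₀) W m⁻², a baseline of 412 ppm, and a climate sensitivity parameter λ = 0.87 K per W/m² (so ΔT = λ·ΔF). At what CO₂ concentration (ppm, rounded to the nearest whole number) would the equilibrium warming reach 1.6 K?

Required forcing: ΔF = ΔT/λ = 1.6/0.87 = 1.8391 W/m².
Then ln(C/412) = ΔF/5.35 = 1.8391/5.35 = 0.34376.
So C = 412 × e^0.34376 = 412 × 1.41024 = 581.02 ppm.

C ≈ 581 ppm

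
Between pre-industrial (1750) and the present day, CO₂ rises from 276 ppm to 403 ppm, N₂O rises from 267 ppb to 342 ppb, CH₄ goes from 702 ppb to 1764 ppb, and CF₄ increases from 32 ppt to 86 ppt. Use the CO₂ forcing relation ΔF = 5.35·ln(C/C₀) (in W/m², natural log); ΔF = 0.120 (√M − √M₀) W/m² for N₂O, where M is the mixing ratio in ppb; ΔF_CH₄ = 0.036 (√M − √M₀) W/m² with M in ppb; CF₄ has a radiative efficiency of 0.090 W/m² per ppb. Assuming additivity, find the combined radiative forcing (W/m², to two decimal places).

CO₂: 5.35 × ln(403/276) = 5.35 × ln(1.46014) = 5.35 × 0.37853 = 2.0251 W/m².
N₂O: 0.120 × (√342 − √267) = 0.120 × (18.4932 − 16.3401) = 0.120 × 2.1531 = 0.2584 W/m².
CH₄: 0.036 × (√1764 − √702) = 0.036 × (42.0000 − 26.4953) = 0.036 × 15.5047 = 0.5582 W/m².
CF₄: Δ = 86 − 32 = 54 ppt = 0.054 ppb; ΔF = 0.090 × 0.054 = 0.0049 W/m².
Total ΔF = 2.0251 + 0.2584 + 0.5582 + 0.0049 = 2.8466 W/m².

ΔF = 2.85 W/m²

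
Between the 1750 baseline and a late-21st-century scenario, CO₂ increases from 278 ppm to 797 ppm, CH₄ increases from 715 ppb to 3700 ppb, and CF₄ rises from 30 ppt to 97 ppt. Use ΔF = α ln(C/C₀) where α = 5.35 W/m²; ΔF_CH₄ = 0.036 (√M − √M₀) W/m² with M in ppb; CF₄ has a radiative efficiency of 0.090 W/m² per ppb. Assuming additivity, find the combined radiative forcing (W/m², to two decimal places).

CO₂: 5.35 × ln(797/278) = 5.35 × ln(2.86691) = 5.35 × 1.05323 = 5.6348 W/m².
CH₄: 0.036 × (√3700 − √715) = 0.036 × (60.8276 − 26.7395) = 0.036 × 34.0881 = 1.2272 W/m².
CF₄: Δ = 97 − 30 = 67 ppt = 0.067 ppb; ΔF = 0.090 × 0.067 = 0.0060 W/m².
Total ΔF = 5.6348 + 1.2272 + 0.0060 = 6.8680 W/m².

ΔF = 6.87 W/m²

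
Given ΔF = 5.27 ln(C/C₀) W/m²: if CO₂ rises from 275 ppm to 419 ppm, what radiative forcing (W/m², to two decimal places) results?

CO₂ absorption bands are partially saturated, so forcing scales with the logarithm of the concentration ratio.
CO₂: 5.27 × ln(419/275) = 5.27 × ln(1.52364) = 5.27 × 0.42110 = 2.2192 W/m².

ΔF = 2.22 W/m²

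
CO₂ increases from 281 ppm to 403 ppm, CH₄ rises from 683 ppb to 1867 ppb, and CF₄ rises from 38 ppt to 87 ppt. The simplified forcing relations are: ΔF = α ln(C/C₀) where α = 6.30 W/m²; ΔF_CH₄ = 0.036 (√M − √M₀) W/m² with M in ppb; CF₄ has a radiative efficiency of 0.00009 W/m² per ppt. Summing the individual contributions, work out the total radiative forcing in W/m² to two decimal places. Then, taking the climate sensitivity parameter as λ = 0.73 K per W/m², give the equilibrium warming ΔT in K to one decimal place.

CO₂: 6.30 × ln(403/281) = 6.30 × ln(1.43416) = 6.30 × 0.36058 = 2.2717 W/m².
CH₄: 0.036 × (√1867 − √683) = 0.036 × (43.2088 − 26.1343) = 0.036 × 17.0745 = 0.6147 W/m².
CF₄: ΔF = 0.00009 × (87 − 38) = 0.00009 × 49 = 0.0044 W/m².
Total ΔF = 2.2717 + 0.6147 + 0.0044 = 2.8908 W/m².
ΔT = λ ΔF = 0.73 × 2.89 = 2.1097 K.

ΔF = 2.89 W/m²; ΔT = 2.1 K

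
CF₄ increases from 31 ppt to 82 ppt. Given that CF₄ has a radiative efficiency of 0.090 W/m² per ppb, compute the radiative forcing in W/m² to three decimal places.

ΔF = 0.005 W/m²

CF₄: Δ = 82 − 31 = 51 ppt = 0.051 ppb; ΔF = 0.090 × 0.051 = 0.0046 W/m².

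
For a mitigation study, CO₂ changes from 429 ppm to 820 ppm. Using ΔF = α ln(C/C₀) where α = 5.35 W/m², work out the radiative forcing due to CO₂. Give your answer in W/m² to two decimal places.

CO₂: 5.35 × ln(820/429) = 5.35 × ln(1.91142) = 5.35 × 0.64785 = 3.4660 W/m².

ΔF = 3.47 W/m²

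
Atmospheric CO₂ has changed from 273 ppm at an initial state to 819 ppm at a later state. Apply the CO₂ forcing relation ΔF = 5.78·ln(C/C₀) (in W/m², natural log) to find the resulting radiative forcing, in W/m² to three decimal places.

ΔF = 6.350 W/m²

CO₂: 5.78 × ln(819/273) = 5.78 × ln(3.00000) = 5.78 × 1.09861 = 6.3500 W/m².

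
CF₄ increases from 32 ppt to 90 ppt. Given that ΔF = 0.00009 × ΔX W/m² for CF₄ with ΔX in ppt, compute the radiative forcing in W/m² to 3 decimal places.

CF₄: ΔF = 0.00009 × (90 − 32) = 0.00009 × 58 = 0.0052 W/m².

ΔF = 0.005 W/m²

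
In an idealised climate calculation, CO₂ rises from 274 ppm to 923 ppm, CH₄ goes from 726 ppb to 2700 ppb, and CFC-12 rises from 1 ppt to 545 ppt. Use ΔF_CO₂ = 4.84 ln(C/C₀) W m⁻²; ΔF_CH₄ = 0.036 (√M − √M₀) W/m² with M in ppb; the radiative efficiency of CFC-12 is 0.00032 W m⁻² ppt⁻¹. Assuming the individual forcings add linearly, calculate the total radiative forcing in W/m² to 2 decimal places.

ΔF = 6.95 W/m²

CO₂: 4.84 × ln(923/274) = 4.84 × ln(3.36861) = 4.84 × 1.21450 = 5.8782 W/m².
CH₄: 0.036 × (√2700 − √726) = 0.036 × (51.9615 − 26.9444) = 0.036 × 25.0171 = 0.9006 W/m².
CFC-12: ΔF = 0.00032 × (545 − 1) = 0.00032 × 544 = 0.1741 W/m².
Total ΔF = 5.8782 + 0.9006 + 0.1741 = 6.9529 W/m².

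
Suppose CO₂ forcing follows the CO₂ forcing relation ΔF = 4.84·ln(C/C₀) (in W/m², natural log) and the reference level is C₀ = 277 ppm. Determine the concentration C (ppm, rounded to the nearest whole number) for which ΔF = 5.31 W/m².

Set 4.84 ln(C/277) = 5.31, so ln(C/277) = 5.31/4.84 = 1.09711.
Then C/277 = e^1.09711 = 2.99550, giving C = 277 × 2.99550 = 829.75 ppm.

C ≈ 830 ppm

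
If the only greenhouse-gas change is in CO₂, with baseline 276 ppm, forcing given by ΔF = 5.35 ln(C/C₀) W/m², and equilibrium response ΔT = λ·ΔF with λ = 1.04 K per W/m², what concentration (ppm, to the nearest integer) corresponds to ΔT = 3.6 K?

Required forcing: ΔF = ΔT/λ = 3.6/1.04 = 3.4615 W/m².
Then ln(C/276) = ΔF/5.35 = 3.4615/5.35 = 0.64701.
So C = 276 × e^0.64701 = 276 × 1.90982 = 527.11 ppm.

C ≈ 527 ppm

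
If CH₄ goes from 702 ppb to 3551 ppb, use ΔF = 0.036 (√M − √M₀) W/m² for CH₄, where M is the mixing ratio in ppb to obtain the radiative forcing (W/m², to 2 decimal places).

ΔF = 1.19 W/m²

CH₄: 0.036 × (√3551 − √702) = 0.036 × (59.5903 − 26.4953) = 0.036 × 33.0950 = 1.1914 W/m².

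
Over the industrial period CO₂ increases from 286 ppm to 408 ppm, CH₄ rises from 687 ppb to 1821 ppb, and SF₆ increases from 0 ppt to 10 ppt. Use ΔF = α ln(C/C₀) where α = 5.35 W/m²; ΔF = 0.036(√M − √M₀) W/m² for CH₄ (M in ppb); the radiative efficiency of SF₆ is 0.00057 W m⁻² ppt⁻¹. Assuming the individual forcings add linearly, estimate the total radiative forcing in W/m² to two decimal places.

ΔF = 2.50 W/m²

CO₂: 5.35 × ln(408/286) = 5.35 × ln(1.42657) = 5.35 × 0.35527 = 1.9007 W/m².
CH₄: 0.036 × (√1821 − √687) = 0.036 × (42.6732 − 26.2107) = 0.036 × 16.4625 = 0.5927 W/m².
SF₆: ΔF = 0.00057 × (10 − 0) = 0.00057 × 10 = 0.0057 W/m².
Total ΔF = 1.9007 + 0.5927 + 0.0057 = 2.4991 W/m².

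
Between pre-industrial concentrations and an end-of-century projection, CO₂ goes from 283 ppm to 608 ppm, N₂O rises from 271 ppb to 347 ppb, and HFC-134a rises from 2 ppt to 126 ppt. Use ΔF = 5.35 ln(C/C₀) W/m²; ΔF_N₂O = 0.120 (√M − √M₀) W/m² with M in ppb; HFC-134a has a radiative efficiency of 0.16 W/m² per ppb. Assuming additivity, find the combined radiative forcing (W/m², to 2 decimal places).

CO₂: 5.35 × ln(608/283) = 5.35 × ln(2.14841) = 5.35 × 0.76473 = 4.0913 W/m².
N₂O: 0.120 × (√347 − √271) = 0.120 × (18.6279 − 16.4621) = 0.120 × 2.1658 = 0.2599 W/m².
HFC-134a: Δ = 126 − 2 = 124 ppt = 0.124 ppb; ΔF = 0.16 × 0.124 = 0.0198 W/m².
Total ΔF = 4.0913 + 0.2599 + 0.0198 = 4.3710 W/m².

ΔF = 4.37 W/m²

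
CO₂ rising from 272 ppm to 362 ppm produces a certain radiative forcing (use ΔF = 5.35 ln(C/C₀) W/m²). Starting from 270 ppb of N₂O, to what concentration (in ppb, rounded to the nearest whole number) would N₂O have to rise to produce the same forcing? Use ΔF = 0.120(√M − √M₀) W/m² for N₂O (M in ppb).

M ≈ 851 ppb

CO₂ forcing: 5.35 × ln(362/272) = 5.35 × 0.285842 = 1.52925 W/m².
Set 0.120(√M − √270) = 1.52925: √M = 1.52925/0.120 + √270 = 12.7438 + 16.4317 = 29.1755.
M = (29.1755)² = 851.21 ppb.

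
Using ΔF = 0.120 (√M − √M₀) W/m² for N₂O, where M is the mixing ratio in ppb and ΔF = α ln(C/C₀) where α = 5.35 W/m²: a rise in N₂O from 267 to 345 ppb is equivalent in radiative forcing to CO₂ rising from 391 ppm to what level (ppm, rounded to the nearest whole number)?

N₂O forcing: 0.120 × (√345 − √267) = 0.120 × (18.5742 − 16.3401) = 0.120 × 2.2341 = 0.26809 W/m².
Set 5.35 ln(C/391) = 0.26809: ln(C/391) = 0.26809/5.35 = 0.05011, so C = 391 × e^0.05011 = 391 × 1.05139 = 411.09 ppm.

C ≈ 411 ppm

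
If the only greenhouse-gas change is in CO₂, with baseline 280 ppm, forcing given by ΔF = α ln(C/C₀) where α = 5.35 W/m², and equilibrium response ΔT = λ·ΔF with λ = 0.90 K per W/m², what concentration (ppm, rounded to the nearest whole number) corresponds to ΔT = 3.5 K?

Required forcing: ΔF = ΔT/λ = 3.5/0.90 = 3.8889 W/m².
Then ln(C/280) = ΔF/5.35 = 3.8889/5.35 = 0.72690.
So C = 280 × e^0.72690 = 280 × 2.06866 = 579.22 ppm.

C ≈ 579 ppm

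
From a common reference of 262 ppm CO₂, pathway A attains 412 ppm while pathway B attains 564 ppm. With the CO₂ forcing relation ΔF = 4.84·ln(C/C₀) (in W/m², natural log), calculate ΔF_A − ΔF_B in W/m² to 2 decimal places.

ΔF_A − ΔF_B = -1.52 W/m²

ΔF_A = 4.84 ln(412/262) = 4.84 × 0.45268 = 2.1910 W/m².
ΔF_B = 4.84 ln(564/262) = 4.84 × 0.76671 = 3.7109 W/m².
Difference: 2.1910 − 3.7109 = -1.5199 W/m².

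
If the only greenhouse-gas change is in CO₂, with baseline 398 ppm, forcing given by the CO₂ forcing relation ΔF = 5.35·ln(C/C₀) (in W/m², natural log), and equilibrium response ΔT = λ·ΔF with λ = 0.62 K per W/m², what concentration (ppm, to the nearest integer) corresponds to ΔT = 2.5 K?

Required forcing: ΔF = ΔT/λ = 2.5/0.62 = 4.0323 W/m².
Then ln(C/398) = ΔF/5.35 = 4.0323/5.35 = 0.75370.
So C = 398 × e^0.75370 = 398 × 2.12485 = 845.69 ppm.

C ≈ 846 ppm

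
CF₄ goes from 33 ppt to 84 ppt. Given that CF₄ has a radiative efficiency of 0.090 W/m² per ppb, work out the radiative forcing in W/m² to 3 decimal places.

ΔF = 0.005 W/m²

CF₄: Δ = 84 − 33 = 51 ppt = 0.051 ppb; ΔF = 0.090 × 0.051 = 0.0046 W/m².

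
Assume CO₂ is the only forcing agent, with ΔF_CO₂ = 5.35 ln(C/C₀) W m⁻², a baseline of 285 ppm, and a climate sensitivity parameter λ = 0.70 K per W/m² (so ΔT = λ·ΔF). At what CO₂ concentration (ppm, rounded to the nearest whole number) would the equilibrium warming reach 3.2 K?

C ≈ 670 ppm

Required forcing: ΔF = ΔT/λ = 3.2/0.70 = 4.5714 W/m².
Then ln(C/285) = ΔF/5.35 = 4.5714/5.35 = 0.85447.
So C = 285 × e^0.85447 = 285 × 2.35013 = 669.79 ppm.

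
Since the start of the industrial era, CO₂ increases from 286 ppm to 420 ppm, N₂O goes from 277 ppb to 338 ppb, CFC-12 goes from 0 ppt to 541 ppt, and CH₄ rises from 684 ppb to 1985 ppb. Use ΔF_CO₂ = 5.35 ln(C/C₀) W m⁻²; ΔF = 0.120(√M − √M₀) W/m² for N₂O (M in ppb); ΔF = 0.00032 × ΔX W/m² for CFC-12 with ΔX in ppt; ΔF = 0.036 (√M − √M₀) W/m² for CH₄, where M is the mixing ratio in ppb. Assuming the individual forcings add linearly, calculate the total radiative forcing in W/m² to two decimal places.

CO₂: 5.35 × ln(420/286) = 5.35 × ln(1.46853) = 5.35 × 0.38426 = 2.0558 W/m².
N₂O: 0.120 × (√338 − √277) = 0.120 × (18.3848 − 16.6433) = 0.120 × 1.7415 = 0.2090 W/m².
CFC-12: ΔF = 0.00032 × (541 − 0) = 0.00032 × 541 = 0.1731 W/m².
CH₄: 0.036 × (√1985 − √684) = 0.036 × (44.5533 − 26.1534) = 0.036 × 18.3999 = 0.6624 W/m².
Total ΔF = 2.0558 + 0.2090 + 0.1731 + 0.6624 = 3.1003 W/m².

ΔF = 3.10 W/m²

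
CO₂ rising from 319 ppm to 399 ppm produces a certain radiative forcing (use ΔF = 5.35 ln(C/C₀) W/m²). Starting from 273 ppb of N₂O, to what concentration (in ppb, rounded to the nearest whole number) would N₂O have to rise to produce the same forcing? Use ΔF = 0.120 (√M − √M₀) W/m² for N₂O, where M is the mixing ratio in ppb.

M ≈ 702 ppb

CO₂ forcing: 5.35 × ln(399/319) = 5.35 × 0.223770 = 1.19717 W/m².
Set 0.120(√M − √273) = 1.19717: √M = 1.19717/0.120 + √273 = 9.9764 + 16.5227 = 26.4991.
M = (26.4991)² = 702.20 ppb.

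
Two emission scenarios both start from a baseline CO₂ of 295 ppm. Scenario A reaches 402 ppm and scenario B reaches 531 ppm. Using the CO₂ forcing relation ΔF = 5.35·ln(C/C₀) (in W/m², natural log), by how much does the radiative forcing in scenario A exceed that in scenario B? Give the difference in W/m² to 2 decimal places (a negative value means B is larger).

ΔF_A − ΔF_B = -1.49 W/m²

ΔF_A = 5.35 ln(402/295) = 5.35 × 0.30948 = 1.6557 W/m².
ΔF_B = 5.35 ln(531/295) = 5.35 × 0.58779 = 3.1447 W/m².
Difference: 1.6557 − 3.1447 = -1.4890 W/m².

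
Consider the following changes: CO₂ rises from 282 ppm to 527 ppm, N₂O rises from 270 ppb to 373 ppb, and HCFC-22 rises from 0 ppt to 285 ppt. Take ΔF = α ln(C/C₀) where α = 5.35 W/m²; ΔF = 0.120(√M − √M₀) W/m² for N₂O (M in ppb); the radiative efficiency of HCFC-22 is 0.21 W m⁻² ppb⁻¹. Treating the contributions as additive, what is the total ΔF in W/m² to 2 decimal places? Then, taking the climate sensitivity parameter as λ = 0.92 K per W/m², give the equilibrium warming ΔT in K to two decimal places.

CO₂: 5.35 × ln(527/282) = 5.35 × ln(1.86879) = 5.35 × 0.62529 = 3.3453 W/m².
N₂O: 0.120 × (√373 − √270) = 0.120 × (19.3132 − 16.4317) = 0.120 × 2.8815 = 0.3458 W/m².
HCFC-22: Δ = 285 − 0 = 285 ppt = 0.285 ppb; ΔF = 0.21 × 0.285 = 0.0599 W/m².
Total ΔF = 3.3453 + 0.3458 + 0.0599 = 3.7510 W/m².
ΔT = λ ΔF = 0.92 × 3.75 = 3.4500 K.

ΔF = 3.75 W/m²; ΔT = 3.45 K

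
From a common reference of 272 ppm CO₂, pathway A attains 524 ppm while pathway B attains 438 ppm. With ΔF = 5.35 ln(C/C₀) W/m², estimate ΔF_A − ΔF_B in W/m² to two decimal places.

ΔF_A − ΔF_B = 0.96 W/m²

ΔF_A = 5.35 ln(524/272) = 5.35 × 0.65569 = 3.5079 W/m².
ΔF_B = 5.35 ln(438/272) = 5.35 × 0.47642 = 2.5488 W/m².
Difference: 3.5079 − 2.5488 = 0.9591 W/m².
(Equivalently, ΔF_A − ΔF_B = 5.35 ln(524/438) = 5.35 × 0.17927 = 0.9591 W/m².)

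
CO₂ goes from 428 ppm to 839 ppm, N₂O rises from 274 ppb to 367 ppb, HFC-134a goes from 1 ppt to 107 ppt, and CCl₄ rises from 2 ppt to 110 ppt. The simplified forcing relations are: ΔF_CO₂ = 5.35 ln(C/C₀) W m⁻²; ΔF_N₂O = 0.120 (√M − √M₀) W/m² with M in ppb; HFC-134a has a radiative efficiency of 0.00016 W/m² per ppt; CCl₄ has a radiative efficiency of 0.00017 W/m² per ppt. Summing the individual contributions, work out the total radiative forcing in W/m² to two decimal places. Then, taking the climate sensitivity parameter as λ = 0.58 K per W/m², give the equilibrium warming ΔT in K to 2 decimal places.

CO₂: 5.35 × ln(839/428) = 5.35 × ln(1.96028) = 5.35 × 0.67309 = 3.6010 W/m².
N₂O: 0.120 × (√367 − √274) = 0.120 × (19.1572 − 16.5529) = 0.120 × 2.6043 = 0.3125 W/m².
HFC-134a: ΔF = 0.00016 × (107 − 1) = 0.00016 × 106 = 0.0170 W/m².
CCl₄: ΔF = 0.00017 × (110 − 2) = 0.00017 × 108 = 0.0184 W/m².
Total ΔF = 3.6010 + 0.3125 + 0.0170 + 0.0184 = 3.9489 W/m².
ΔT = λ ΔF = 0.58 × 3.95 = 2.2910 K.

ΔF = 3.95 W/m²; ΔT = 2.29 K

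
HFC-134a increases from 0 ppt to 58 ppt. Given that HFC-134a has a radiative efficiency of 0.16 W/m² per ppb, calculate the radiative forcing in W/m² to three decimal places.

HFC-134a: Δ = 58 − 0 = 58 ppt = 0.058 ppb; ΔF = 0.16 × 0.058 = 0.0093 W/m².

ΔF = 0.009 W/m²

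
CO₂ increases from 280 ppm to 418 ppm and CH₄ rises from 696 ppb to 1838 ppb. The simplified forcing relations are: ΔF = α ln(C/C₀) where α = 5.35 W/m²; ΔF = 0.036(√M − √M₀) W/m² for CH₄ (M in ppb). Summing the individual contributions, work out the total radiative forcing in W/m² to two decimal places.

ΔF = 2.74 W/m²

CO₂: 5.35 × ln(418/280) = 5.35 × ln(1.49286) = 5.35 × 0.40069 = 2.1437 W/m².
CH₄: 0.036 × (√1838 − √696) = 0.036 × (42.8719 − 26.3818) = 0.036 × 16.4901 = 0.5936 W/m².
Total ΔF = 2.1437 + 0.5936 = 2.7373 W/m².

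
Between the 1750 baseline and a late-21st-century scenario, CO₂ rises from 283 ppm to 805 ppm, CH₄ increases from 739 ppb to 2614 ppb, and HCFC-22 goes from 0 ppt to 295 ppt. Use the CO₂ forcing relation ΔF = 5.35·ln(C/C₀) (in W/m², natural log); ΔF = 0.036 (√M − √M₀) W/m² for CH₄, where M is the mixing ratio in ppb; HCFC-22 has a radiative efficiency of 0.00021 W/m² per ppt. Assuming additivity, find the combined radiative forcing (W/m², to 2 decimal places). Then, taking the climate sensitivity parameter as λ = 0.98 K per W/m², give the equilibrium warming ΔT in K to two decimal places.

ΔF = 6.52 W/m²; ΔT = 6.39 K

CO₂: 5.35 × ln(805/283) = 5.35 × ln(2.84452) = 5.35 × 1.04539 = 5.5928 W/m².
CH₄: 0.036 × (√2614 − √739) = 0.036 × (51.1273 − 27.1846) = 0.036 × 23.9427 = 0.8619 W/m².
HCFC-22: ΔF = 0.00021 × (295 − 0) = 0.00021 × 295 = 0.0620 W/m².
Total ΔF = 5.5928 + 0.8619 + 0.0620 = 6.5167 W/m².
ΔT = λ ΔF = 0.98 × 6.52 = 6.3896 K.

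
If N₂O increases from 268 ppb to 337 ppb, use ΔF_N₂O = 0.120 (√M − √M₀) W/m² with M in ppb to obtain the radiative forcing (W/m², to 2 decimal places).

ΔF = 0.24 W/m²

N₂O: 0.120 × (√337 − √268) = 0.120 × (18.3576 − 16.3707) = 0.120 × 1.9869 = 0.2384 W/m².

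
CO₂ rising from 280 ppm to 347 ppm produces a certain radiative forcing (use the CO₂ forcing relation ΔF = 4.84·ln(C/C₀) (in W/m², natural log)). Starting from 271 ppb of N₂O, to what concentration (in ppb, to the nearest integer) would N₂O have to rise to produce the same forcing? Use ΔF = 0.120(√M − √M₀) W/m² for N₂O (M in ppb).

CO₂ forcing: 4.84 × ln(347/280) = 4.84 × 0.214535 = 1.03835 W/m².
Set 0.120(√M − √271) = 1.03835: √M = 1.03835/0.120 + √271 = 8.6529 + 16.4621 = 25.1150.
M = (25.1150)² = 630.76 ppb.

M ≈ 631 ppb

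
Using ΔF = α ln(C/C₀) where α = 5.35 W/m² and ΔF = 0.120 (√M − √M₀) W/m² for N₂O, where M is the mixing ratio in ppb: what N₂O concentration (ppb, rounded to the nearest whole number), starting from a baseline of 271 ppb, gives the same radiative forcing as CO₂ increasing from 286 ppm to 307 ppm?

M ≈ 385 ppb

CO₂ forcing: 5.35 × ln(307/286) = 5.35 × 0.070856 = 0.37908 W/m².
Set 0.120(√M − √271) = 0.37908: √M = 0.37908/0.120 + √271 = 3.1590 + 16.4621 = 19.6211.
M = (19.6211)² = 384.99 ppb.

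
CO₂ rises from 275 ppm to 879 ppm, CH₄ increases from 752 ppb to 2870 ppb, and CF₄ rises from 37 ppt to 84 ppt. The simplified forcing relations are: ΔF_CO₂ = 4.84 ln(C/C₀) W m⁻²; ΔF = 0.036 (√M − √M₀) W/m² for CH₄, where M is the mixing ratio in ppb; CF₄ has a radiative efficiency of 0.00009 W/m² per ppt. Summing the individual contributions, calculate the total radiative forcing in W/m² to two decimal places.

CO₂: 4.84 × ln(879/275) = 4.84 × ln(3.19636) = 4.84 × 1.16201 = 5.6241 W/m².
CH₄: 0.036 × (√2870 − √752) = 0.036 × (53.5724 − 27.4226) = 0.036 × 26.1498 = 0.9414 W/m².
CF₄: ΔF = 0.00009 × (84 − 37) = 0.00009 × 47 = 0.0042 W/m².
Total ΔF = 5.6241 + 0.9414 + 0.0042 = 6.5697 W/m².

ΔF = 6.57 W/m²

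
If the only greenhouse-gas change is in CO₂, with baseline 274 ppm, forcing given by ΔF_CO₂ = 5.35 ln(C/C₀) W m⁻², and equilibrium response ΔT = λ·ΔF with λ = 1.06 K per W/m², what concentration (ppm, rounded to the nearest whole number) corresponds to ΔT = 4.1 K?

Required forcing: ΔF = ΔT/λ = 4.1/1.06 = 3.8679 W/m².
Then ln(C/274) = ΔF/5.35 = 3.8679/5.35 = 0.72297.
So C = 274 × e^0.72297 = 274 × 2.06054 = 564.59 ppm.

C ≈ 565 ppm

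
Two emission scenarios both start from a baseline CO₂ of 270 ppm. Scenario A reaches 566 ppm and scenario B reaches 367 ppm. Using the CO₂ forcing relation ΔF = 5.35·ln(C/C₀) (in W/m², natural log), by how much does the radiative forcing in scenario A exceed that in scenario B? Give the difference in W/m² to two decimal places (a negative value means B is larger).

ΔF_A = 5.35 ln(566/270) = 5.35 × 0.74017 = 3.9599 W/m².
ΔF_B = 5.35 ln(367/270) = 5.35 × 0.30694 = 1.6421 W/m².
Difference: 3.9599 − 1.6421 = 2.3178 W/m².
(Equivalently, ΔF_A − ΔF_B = 5.35 ln(566/367) = 5.35 × 0.43323 = 2.3178 W/m².)

ΔF_A − ΔF_B = 2.32 W/m²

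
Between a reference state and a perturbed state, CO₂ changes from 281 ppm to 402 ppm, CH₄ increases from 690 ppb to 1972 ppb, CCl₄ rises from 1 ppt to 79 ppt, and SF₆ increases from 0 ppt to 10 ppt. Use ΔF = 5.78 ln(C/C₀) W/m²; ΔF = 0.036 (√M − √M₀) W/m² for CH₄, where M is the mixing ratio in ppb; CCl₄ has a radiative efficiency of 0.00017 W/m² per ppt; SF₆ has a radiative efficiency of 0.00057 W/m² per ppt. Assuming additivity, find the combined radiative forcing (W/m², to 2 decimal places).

CO₂: 5.78 × ln(402/281) = 5.78 × ln(1.43060) = 5.78 × 0.35809 = 2.0698 W/m².
CH₄: 0.036 × (√1972 − √690) = 0.036 × (44.4072 − 26.2679) = 0.036 × 18.1393 = 0.6530 W/m².
CCl₄: ΔF = 0.00017 × (79 − 1) = 0.00017 × 78 = 0.0133 W/m².
SF₆: ΔF = 0.00057 × (10 − 0) = 0.00057 × 10 = 0.0057 W/m².
Total ΔF = 2.0698 + 0.6530 + 0.0133 + 0.0057 = 2.7418 W/m².

ΔF = 2.74 W/m²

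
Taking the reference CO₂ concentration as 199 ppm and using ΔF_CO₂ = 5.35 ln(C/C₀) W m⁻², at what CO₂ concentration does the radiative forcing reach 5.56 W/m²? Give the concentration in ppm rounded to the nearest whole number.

Set 5.35 ln(C/199) = 5.56, so ln(C/199) = 5.56/5.35 = 1.03925.
Then C/199 = e^1.03925 = 2.82710, giving C = 199 × 2.82710 = 562.59 ppm.

C ≈ 563 ppm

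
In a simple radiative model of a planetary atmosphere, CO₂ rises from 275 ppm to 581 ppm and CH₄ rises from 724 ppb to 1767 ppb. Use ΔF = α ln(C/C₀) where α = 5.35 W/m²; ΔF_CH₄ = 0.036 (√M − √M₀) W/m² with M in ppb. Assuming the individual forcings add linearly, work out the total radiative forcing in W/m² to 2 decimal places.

ΔF = 4.55 W/m²

CO₂: 5.35 × ln(581/275) = 5.35 × ln(2.11273) = 5.35 × 0.74798 = 4.0017 W/m².
CH₄: 0.036 × (√1767 − √724) = 0.036 × (42.0357 − 26.9072) = 0.036 × 15.1285 = 0.5446 W/m².
Total ΔF = 4.0017 + 0.5446 = 4.5463 W/m².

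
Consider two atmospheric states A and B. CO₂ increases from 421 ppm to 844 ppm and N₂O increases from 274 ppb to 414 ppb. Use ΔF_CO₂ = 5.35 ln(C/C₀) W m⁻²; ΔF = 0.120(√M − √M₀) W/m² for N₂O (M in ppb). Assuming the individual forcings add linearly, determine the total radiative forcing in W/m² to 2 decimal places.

ΔF = 4.18 W/m²

CO₂: 5.35 × ln(844/421) = 5.35 × ln(2.00475) = 5.35 × 0.69552 = 3.7210 W/m².
N₂O: 0.120 × (√414 − √274) = 0.120 × (20.3470 − 16.5529) = 0.120 × 3.7941 = 0.4553 W/m².
Total ΔF = 3.7210 + 0.4553 = 4.1763 W/m².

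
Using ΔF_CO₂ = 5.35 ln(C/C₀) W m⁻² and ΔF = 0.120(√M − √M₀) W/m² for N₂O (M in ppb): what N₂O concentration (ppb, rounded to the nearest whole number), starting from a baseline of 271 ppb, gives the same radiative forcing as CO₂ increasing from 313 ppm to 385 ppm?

CO₂ forcing: 5.35 × ln(385/313) = 5.35 × 0.207040 = 1.10766 W/m².
Set 0.120(√M − √271) = 1.10766: √M = 1.10766/0.120 + √271 = 9.2305 + 16.4621 = 25.6926.
M = (25.6926)² = 660.11 ppb.

M ≈ 660 ppb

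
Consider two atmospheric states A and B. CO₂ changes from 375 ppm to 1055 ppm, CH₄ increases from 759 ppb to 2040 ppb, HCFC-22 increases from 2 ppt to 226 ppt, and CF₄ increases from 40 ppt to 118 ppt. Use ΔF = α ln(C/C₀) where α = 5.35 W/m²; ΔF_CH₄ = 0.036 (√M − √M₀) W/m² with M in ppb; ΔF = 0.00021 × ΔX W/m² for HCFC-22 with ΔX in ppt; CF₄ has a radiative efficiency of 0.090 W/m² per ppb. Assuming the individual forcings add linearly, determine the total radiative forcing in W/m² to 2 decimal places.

CO₂: 5.35 × ln(1055/375) = 5.35 × ln(2.81333) = 5.35 × 1.03437 = 5.5339 W/m².
CH₄: 0.036 × (√2040 − √759) = 0.036 × (45.1664 − 27.5500) = 0.036 × 17.6164 = 0.6342 W/m².
HCFC-22: ΔF = 0.00021 × (226 − 2) = 0.00021 × 224 = 0.0470 W/m².
CF₄: Δ = 118 − 40 = 78 ppt = 0.078 ppb; ΔF = 0.090 × 0.078 = 0.0070 W/m².
Total ΔF = 5.5339 + 0.6342 + 0.0470 + 0.0070 = 6.2221 W/m².

ΔF = 6.22 W/m²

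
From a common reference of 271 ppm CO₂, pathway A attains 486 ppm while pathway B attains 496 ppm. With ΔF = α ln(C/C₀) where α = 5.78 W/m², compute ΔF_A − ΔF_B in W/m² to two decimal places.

ΔF_A = 5.78 ln(486/271) = 5.78 × 0.58409 = 3.3760 W/m².
ΔF_B = 5.78 ln(496/271) = 5.78 × 0.60446 = 3.4938 W/m².
Difference: 3.3760 − 3.4938 = -0.1178 W/m².

ΔF_A − ΔF_B = -0.12 W/m²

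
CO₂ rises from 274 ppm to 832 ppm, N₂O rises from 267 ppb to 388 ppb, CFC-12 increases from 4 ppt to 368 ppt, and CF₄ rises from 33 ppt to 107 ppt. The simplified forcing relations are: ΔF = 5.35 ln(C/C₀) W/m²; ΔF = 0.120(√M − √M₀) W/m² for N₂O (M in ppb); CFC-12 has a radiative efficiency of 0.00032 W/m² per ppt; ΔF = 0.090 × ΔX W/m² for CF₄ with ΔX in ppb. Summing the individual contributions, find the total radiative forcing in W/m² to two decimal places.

CO₂: 5.35 × ln(832/274) = 5.35 × ln(3.03650) = 5.35 × 1.11071 = 5.9423 W/m².
N₂O: 0.120 × (√388 − √267) = 0.120 × (19.6977 − 16.3401) = 0.120 × 3.3576 = 0.4029 W/m².
CFC-12: ΔF = 0.00032 × (368 − 4) = 0.00032 × 364 = 0.1165 W/m².
CF₄: Δ = 107 − 33 = 74 ppt = 0.074 ppb; ΔF = 0.090 × 0.074 = 0.0067 W/m².
Total ΔF = 5.9423 + 0.4029 + 0.1165 + 0.0067 = 6.4684 W/m².

ΔF = 6.47 W/m²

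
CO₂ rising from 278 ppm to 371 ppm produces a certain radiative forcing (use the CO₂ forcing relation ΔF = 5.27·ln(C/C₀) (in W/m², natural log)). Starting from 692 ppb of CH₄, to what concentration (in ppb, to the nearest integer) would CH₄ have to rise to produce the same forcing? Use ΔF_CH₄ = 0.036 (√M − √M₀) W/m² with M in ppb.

M ≈ 4699 ppb

CO₂ forcing: 5.27 × ln(371/278) = 5.27 × 0.288581 = 1.52082 W/m².
Set 0.036(√M − √692) = 1.52082: √M = 1.52082/0.036 + √692 = 42.2450 + 26.3059 = 68.5509.
M = (68.5509)² = 4699.23 ppb.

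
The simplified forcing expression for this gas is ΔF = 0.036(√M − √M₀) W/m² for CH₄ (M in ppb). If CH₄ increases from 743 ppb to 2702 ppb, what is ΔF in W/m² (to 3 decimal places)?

CH₄: 0.036 × (√2702 − √743) = 0.036 × (51.9808 − 27.2580) = 0.036 × 24.7228 = 0.8900 W/m².

ΔF = 0.890 W/m²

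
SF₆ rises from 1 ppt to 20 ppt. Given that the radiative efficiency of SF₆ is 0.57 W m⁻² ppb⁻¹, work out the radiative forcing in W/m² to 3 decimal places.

ΔF = 0.011 W/m²

SF₆: Δ = 20 − 1 = 19 ppt = 0.019 ppb; ΔF = 0.57 × 0.019 = 0.0108 W/m².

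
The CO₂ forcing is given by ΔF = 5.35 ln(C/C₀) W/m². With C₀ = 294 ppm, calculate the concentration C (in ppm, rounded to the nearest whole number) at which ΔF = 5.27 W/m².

C ≈ 787 ppm

Set 5.35 ln(C/294) = 5.27, so ln(C/294) = 5.27/5.35 = 0.98505.
Then C/294 = e^0.98505 = 2.67795, giving C = 294 × 2.67795 = 787.32 ppm.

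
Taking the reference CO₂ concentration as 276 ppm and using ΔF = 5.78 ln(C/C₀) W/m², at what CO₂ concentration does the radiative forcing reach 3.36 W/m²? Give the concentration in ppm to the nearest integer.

Set 5.78 ln(C/276) = 3.36, so ln(C/276) = 3.36/5.78 = 0.58131.
Then C/276 = e^0.58131 = 1.78838, giving C = 276 × 1.78838 = 493.59 ppm.

C ≈ 494 ppm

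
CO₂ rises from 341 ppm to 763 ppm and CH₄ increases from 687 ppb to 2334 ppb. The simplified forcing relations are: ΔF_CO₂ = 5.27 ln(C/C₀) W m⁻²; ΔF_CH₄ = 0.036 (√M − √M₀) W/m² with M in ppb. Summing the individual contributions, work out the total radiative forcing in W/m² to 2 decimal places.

ΔF = 5.04 W/m²

CO₂: 5.27 × ln(763/341) = 5.27 × ln(2.23754) = 5.27 × 0.80538 = 4.2444 W/m².
CH₄: 0.036 × (√2334 − √687) = 0.036 × (48.3115 − 26.2107) = 0.036 × 22.1008 = 0.7956 W/m².
Total ΔF = 4.2444 + 0.7956 = 5.0400 W/m².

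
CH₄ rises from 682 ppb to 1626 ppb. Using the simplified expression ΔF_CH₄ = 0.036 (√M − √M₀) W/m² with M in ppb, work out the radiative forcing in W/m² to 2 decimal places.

CH₄: 0.036 × (√1626 − √682) = 0.036 × (40.3237 − 26.1151) = 0.036 × 14.2086 = 0.5115 W/m².

ΔF = 0.51 W/m²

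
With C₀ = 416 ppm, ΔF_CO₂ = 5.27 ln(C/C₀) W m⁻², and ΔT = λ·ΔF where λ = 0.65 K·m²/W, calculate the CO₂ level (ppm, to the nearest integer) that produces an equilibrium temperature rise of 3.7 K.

C ≈ 1225 ppm

Required forcing: ΔF = ΔT/λ = 3.7/0.65 = 5.6923 W/m².
Then ln(C/416) = ΔF/5.27 = 5.6923/5.27 = 1.08013.
So C = 416 × e^1.08013 = 416 × 2.94506 = 1225.14 ppm.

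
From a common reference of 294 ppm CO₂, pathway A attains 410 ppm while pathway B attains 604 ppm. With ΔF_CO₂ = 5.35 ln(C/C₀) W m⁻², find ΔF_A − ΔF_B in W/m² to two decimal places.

ΔF_A = 5.35 ln(410/294) = 5.35 × 0.33258 = 1.7793 W/m².
ΔF_B = 5.35 ln(604/294) = 5.35 × 0.71999 = 3.8519 W/m².
Difference: 1.7793 − 3.8519 = -2.0726 W/m².

ΔF_A − ΔF_B = -2.07 W/m²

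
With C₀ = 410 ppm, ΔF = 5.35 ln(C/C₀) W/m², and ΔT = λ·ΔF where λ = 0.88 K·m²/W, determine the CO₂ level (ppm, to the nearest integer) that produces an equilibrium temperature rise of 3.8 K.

C ≈ 919 ppm

Required forcing: ΔF = ΔT/λ = 3.8/0.88 = 4.3182 W/m².
Then ln(C/410) = ΔF/5.35 = 4.3182/5.35 = 0.80714.
So C = 410 × e^0.80714 = 410 × 2.24149 = 919.01 ppm.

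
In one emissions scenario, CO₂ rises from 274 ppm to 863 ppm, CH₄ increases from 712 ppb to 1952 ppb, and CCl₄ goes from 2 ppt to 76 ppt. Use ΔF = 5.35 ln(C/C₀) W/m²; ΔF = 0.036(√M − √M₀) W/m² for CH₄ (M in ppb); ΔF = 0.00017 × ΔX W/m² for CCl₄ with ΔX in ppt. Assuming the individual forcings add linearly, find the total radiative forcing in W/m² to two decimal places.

ΔF = 6.78 W/m²

CO₂: 5.35 × ln(863/274) = 5.35 × ln(3.14964) = 5.35 × 1.14729 = 6.1380 W/m².
CH₄: 0.036 × (√1952 − √712) = 0.036 × (44.1814 − 26.6833) = 0.036 × 17.4981 = 0.6299 W/m².
CCl₄: ΔF = 0.00017 × (76 − 2) = 0.00017 × 74 = 0.0126 W/m².
Total ΔF = 6.1380 + 0.6299 + 0.0126 = 6.7805 W/m².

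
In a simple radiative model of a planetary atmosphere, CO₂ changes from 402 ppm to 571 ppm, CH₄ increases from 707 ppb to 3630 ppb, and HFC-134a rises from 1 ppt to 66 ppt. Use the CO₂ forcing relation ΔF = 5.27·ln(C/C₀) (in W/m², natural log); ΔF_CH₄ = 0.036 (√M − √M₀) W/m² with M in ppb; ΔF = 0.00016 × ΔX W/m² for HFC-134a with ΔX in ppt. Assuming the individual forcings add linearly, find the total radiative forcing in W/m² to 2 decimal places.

ΔF = 3.07 W/m²

CO₂: 5.27 × ln(571/402) = 5.27 × ln(1.42040) = 5.27 × 0.35094 = 1.8495 W/m².
CH₄: 0.036 × (√3630 − √707) = 0.036 × (60.2495 − 26.5895) = 0.036 × 33.6600 = 1.2118 W/m².
HFC-134a: ΔF = 0.00016 × (66 − 1) = 0.00016 × 65 = 0.0104 W/m².
Total ΔF = 1.8495 + 1.2118 + 0.0104 = 3.0717 W/m².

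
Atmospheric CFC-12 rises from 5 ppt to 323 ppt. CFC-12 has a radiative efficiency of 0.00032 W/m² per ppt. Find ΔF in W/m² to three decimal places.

ΔF = 0.102 W/m²

CFC-12: ΔF = 0.00032 × (323 − 5) = 0.00032 × 318 = 0.1018 W/m².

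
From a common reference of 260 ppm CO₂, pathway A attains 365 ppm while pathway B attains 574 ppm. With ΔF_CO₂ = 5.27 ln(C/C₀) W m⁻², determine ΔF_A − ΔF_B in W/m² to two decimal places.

ΔF_A = 5.27 ln(365/260) = 5.27 × 0.33922 = 1.7877 W/m².
ΔF_B = 5.27 ln(574/260) = 5.27 × 0.79195 = 4.1736 W/m².
Difference: 1.7877 − 4.1736 = -2.3859 W/m².
(Equivalently, ΔF_A − ΔF_B = 5.27 ln(365/574) = 5.27 × -0.45273 = -2.3859 W/m².)

ΔF_A − ΔF_B = -2.39 W/m²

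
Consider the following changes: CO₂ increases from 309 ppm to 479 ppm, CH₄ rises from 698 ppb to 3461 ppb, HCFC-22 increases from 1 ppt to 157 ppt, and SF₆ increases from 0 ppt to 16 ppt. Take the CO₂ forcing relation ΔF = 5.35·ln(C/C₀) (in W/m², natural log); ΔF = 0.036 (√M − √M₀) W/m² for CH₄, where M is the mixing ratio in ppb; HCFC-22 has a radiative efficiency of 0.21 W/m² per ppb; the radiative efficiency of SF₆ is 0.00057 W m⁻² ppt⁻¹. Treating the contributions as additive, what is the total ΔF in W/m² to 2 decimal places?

CO₂: 5.35 × ln(479/309) = 5.35 × ln(1.55016) = 5.35 × 0.43836 = 2.3452 W/m².
CH₄: 0.036 × (√3461 − √698) = 0.036 × (58.8303 − 26.4197) = 0.036 × 32.4106 = 1.1668 W/m².
HCFC-22: Δ = 157 − 1 = 156 ppt = 0.156 ppb; ΔF = 0.21 × 0.156 = 0.0328 W/m².
SF₆: ΔF = 0.00057 × (16 − 0) = 0.00057 × 16 = 0.0091 W/m².
Total ΔF = 2.3452 + 1.1668 + 0.0328 + 0.0091 = 3.5539 W/m².

ΔF = 3.55 W/m²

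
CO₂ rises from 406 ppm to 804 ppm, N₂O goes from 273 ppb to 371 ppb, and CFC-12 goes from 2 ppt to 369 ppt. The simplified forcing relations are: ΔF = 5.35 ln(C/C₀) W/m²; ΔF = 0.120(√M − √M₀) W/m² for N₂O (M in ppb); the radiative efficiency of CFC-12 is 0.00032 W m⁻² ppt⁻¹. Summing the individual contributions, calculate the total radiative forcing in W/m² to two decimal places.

ΔF = 4.10 W/m²

CO₂: 5.35 × ln(804/406) = 5.35 × ln(1.98030) = 5.35 × 0.68325 = 3.6554 W/m².
N₂O: 0.120 × (√371 − √273) = 0.120 × (19.2614 − 16.5227) = 0.120 × 2.7387 = 0.3286 W/m².
CFC-12: ΔF = 0.00032 × (369 − 2) = 0.00032 × 367 = 0.1174 W/m².
Total ΔF = 3.6554 + 0.3286 + 0.1174 = 4.1014 W/m².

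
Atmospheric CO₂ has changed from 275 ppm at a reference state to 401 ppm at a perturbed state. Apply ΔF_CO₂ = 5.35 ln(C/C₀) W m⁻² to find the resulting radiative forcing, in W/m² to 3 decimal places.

ΔF = 2.018 W/m²

CO₂: 5.35 × ln(401/275) = 5.35 × ln(1.45818) = 5.35 × 0.37719 = 2.0180 W/m².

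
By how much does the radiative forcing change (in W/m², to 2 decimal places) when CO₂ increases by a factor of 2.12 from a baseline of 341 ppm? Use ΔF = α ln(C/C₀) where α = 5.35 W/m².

ΔF = 4.02 W/m²

Because the forcing depends only on the ratio C/C₀, the initial concentration does not enter.
ΔF = 5.35 × ln(2.12) = 5.35 × 0.75142 = 4.0201 W/m².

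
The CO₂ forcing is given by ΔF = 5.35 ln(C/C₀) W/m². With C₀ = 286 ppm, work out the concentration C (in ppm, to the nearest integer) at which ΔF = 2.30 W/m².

C ≈ 440 ppm

Set 5.35 ln(C/286) = 2.30, so ln(C/286) = 2.30/5.35 = 0.42991.
Then C/286 = e^0.42991 = 1.53712, giving C = 286 × 1.53712 = 439.62 ppm.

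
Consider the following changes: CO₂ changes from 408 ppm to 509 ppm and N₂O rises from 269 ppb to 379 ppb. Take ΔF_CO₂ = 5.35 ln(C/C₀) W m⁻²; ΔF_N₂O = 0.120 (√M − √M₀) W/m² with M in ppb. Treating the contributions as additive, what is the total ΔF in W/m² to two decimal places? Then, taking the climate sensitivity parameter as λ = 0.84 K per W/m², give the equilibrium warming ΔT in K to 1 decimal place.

ΔF = 1.55 W/m²; ΔT = 1.3 K

CO₂: 5.35 × ln(509/408) = 5.35 × ln(1.24755) = 5.35 × 0.22118 = 1.1833 W/m².
N₂O: 0.120 × (√379 − √269) = 0.120 × (19.4679 − 16.4012) = 0.120 × 3.0667 = 0.3680 W/m².
Total ΔF = 1.1833 + 0.3680 = 1.5513 W/m².
ΔT = λ ΔF = 0.84 × 1.55 = 1.3020 K.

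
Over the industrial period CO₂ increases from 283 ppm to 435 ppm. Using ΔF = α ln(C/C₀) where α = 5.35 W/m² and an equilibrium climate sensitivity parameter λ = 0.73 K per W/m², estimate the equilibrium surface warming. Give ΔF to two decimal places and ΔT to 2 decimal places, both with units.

ΔF = 2.30 W/m²; ΔT = 1.68 K

CO₂: 5.35 × ln(435/283) = 5.35 × ln(1.53710) = 5.35 × 0.42990 = 2.3000 W/m².
ΔT = λ ΔF = 0.73 × 2.30 = 1.6790 K.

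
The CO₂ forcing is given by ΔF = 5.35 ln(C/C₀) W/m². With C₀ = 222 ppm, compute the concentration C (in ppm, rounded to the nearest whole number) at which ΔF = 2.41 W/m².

Set 5.35 ln(C/222) = 2.41, so ln(C/222) = 2.41/5.35 = 0.45047.
Then C/222 = e^0.45047 = 1.56905, giving C = 222 × 1.56905 = 348.33 ppm.

C ≈ 348 ppm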